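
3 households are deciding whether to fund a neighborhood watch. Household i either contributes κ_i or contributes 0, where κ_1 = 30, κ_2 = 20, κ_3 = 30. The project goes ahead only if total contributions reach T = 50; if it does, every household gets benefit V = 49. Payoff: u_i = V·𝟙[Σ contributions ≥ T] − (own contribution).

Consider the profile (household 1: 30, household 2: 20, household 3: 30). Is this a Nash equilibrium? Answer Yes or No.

Total = 80 ≥ 50: provided.
Household 1 (pledges 30, payoff 19): dropping to 0 → total 50, payoff 49. Profitable deviation.

No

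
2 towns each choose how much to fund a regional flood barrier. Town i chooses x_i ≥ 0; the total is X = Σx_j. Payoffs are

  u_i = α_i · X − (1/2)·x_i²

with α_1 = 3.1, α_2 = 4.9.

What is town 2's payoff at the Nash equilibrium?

Town i's FOC: ∂u_i/∂x_i = α_i − x_i = 0, so x_i* = α_i.
NE contributions = (3.1, 4.9); X = 8.
u_2 = α_2·X − ½·(x_2)² = 4.9·8 − ½·4.9² = 27.195.

27.195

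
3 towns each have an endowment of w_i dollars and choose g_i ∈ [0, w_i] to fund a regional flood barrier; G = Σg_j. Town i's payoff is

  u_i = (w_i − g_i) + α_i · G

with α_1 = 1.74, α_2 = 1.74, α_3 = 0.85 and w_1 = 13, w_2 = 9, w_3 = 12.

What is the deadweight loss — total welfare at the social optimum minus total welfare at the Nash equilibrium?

∂u_i/∂g_i = α_i − 1, so town i contributes w_i if α_i > 1, else 0.
α_i > 1 for i ∈ {1, 2}; NE contributions (13, 9, 0), G = 22.
W^NE = Σw_i − G^NE + (Σα_i)·G^NE = 34 + 3.33·22 = 107.26.
Planner: ∂(Σu_j)/∂g_i = Σα_j − 1 = 3.33 > 0, so everyone contributes w_i; G^SO = 34, W^SO = 34 + 3.33·34 = 147.22.
Deadweight loss = 39.96.

39.96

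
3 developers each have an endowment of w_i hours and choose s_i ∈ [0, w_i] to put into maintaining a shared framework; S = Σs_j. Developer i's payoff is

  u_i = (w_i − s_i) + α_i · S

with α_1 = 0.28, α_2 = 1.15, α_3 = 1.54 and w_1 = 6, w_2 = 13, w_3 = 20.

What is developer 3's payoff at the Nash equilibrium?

∂u_i/∂s_i = α_i − 1, so developer i contributes w_i if α_i > 1, else 0.
α_i > 1 for i ∈ {2, 3}; NE contributions (0, 13, 20), S = 33.
u_3 = (20 − 20) + 1.54·33 = 50.82.

50.82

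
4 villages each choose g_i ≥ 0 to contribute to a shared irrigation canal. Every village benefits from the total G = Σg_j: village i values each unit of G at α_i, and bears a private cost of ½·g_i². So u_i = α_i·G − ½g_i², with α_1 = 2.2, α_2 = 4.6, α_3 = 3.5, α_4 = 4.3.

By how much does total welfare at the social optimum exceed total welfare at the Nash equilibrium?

241.53

Village i's FOC: ∂u_i/∂g_i = α_i − g_i = 0, so g_i* = α_i.
NE contributions = (2.2, 4.6, 3.5, 4.3); G = 14.6.
W^NE = (Σα)·G − ½Σα_i² = 14.6² − ½·56.74 = 184.79.
Planner sets g_i = Σα_j = 14.6 for every i, so G^SO = 4·14.6 = 58.4.
W^SO = (Σα)·G^SO − ½·4·(Σα)² = (4/2)·14.6² = 426.32.
Deadweight loss = W^SO − W^NE = 241.53.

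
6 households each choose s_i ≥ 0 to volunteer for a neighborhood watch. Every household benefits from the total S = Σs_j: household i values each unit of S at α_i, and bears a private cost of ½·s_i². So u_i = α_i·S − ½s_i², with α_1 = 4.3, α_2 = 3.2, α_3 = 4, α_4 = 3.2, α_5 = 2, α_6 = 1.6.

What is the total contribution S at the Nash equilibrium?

18.3

Household i's FOC: ∂u_i/∂s_i = α_i − s_i = 0, so s_i* = α_i.
NE contributions = (4.3, 3.2, 4, 3.2, 2, 1.6); S = 18.3.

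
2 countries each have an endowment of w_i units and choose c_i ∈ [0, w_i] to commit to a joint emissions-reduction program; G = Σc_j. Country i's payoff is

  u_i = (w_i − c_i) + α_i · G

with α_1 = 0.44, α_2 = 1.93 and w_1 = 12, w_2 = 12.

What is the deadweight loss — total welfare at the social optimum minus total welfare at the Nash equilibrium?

16.44

∂u_i/∂c_i = α_i − 1, so country i contributes w_i if α_i > 1, else 0.
α_i > 1 for i ∈ {2}; NE contributions (0, 12), G = 12.
W^NE = Σw_i − G^NE + (Σα_i)·G^NE = 24 + 1.37·12 = 40.44.
Planner: ∂(Σu_j)/∂c_i = Σα_j − 1 = 1.37 > 0, so everyone contributes w_i; G^SO = 24, W^SO = 24 + 1.37·24 = 56.88.
Deadweight loss = 16.44.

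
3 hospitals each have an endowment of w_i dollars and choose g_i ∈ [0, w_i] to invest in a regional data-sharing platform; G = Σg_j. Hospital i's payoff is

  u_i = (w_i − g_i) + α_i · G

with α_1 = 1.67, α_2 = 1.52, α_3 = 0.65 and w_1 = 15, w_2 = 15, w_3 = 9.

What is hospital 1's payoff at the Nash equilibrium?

∂u_i/∂g_i = α_i − 1, so hospital i contributes w_i if α_i > 1, else 0.
α_i > 1 for i ∈ {1, 2}; NE contributions (15, 15, 0), G = 30.
u_1 = (15 − 15) + 1.67·30 = 50.1.

50.1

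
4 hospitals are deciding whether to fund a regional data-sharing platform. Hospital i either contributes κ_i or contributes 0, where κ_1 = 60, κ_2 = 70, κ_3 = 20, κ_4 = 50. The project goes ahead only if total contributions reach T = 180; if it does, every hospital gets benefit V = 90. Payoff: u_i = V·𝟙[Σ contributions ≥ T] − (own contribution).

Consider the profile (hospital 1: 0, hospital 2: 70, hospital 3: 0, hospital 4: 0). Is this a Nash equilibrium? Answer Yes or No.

Total = 70 < 180: not provided.
Hospital 1 (pledges 0, payoff 0): pledging 60 → total 130, payoff -60. No gain.
Hospital 2 (pledges 70, payoff -70): dropping to 0 → total 0, payoff 0. Profitable deviation.

No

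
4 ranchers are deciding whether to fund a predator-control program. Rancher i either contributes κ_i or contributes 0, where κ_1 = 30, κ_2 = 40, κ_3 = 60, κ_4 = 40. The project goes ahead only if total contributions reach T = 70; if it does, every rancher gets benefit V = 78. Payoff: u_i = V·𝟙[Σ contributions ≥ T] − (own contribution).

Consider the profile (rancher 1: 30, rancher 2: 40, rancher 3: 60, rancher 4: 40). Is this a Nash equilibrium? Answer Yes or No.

Total = 170 ≥ 70: provided.
Rancher 1 (pledges 30, payoff 48): dropping to 0 → total 140, payoff 78. Profitable deviation.

No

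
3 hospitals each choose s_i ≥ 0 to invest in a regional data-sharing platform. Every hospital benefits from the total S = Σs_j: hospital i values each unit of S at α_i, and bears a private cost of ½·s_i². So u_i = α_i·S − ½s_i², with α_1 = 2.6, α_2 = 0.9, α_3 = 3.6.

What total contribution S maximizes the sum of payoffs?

Planner FOC: ∂(Σu_j)/∂s_i = (Σα_j) − s_i = 0, so s_i^SO = Σα_j = 7.1 for every i; S^SO = 21.3.

21.3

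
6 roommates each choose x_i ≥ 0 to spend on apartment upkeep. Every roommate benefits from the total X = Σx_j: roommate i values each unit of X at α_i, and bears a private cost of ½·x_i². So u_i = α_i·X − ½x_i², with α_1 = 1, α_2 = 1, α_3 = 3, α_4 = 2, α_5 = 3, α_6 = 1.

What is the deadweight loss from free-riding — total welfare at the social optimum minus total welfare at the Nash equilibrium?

Roommate i's FOC: ∂u_i/∂x_i = α_i − x_i = 0, so x_i* = α_i.
NE contributions = (1, 1, 3, 2, 3, 1); X = 11.
W^NE = (Σα)·X − ½Σα_i² = 11² − ½·25 = 108.5.
Planner sets x_i = Σα_j = 11 for every i, so X^SO = 6·11 = 66.
W^SO = (Σα)·X^SO − ½·6·(Σα)² = (6/2)·11² = 363.
Deadweight loss = W^SO − W^NE = 254.5.

254.5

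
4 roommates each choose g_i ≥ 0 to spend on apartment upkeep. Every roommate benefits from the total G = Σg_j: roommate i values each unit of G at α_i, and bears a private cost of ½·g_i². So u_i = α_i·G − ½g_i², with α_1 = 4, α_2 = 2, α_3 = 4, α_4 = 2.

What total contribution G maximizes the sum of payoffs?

Planner FOC: ∂(Σu_j)/∂g_i = (Σα_j) − g_i = 0, so g_i^SO = Σα_j = 12 for every i; G^SO = 48.

48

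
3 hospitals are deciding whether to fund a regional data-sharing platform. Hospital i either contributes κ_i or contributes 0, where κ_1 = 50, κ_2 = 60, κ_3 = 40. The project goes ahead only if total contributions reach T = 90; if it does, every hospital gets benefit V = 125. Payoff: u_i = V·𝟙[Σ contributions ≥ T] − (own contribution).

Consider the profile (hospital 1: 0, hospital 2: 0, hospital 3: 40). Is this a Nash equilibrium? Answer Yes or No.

No

Total = 40 < 90: not provided.
Hospital 1 (pledges 0, payoff 0): pledging 50 → total 90, payoff 75. Profitable deviation.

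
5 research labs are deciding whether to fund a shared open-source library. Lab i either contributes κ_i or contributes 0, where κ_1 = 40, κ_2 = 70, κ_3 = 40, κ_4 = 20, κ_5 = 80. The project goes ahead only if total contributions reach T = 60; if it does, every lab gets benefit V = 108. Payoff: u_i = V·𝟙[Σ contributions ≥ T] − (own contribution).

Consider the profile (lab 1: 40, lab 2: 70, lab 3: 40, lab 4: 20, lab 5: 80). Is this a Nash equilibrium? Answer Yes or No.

No

Total = 250 ≥ 60: provided.
Lab 1 (pledges 40, payoff 68): dropping to 0 → total 210, payoff 108. Profitable deviation.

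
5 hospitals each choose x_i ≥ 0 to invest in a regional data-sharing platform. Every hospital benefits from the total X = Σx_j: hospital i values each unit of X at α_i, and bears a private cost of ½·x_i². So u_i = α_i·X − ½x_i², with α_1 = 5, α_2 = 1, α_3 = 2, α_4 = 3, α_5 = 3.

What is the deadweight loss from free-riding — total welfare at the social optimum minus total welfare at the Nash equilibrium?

318

Hospital i's FOC: ∂u_i/∂x_i = α_i − x_i = 0, so x_i* = α_i.
NE contributions = (5, 1, 2, 3, 3); X = 14.
W^NE = (Σα)·X − ½Σα_i² = 14² − ½·48 = 172.
Planner sets x_i = Σα_j = 14 for every i, so X^SO = 5·14 = 70.
W^SO = (Σα)·X^SO − ½·5·(Σα)² = (5/2)·14² = 490.
Deadweight loss = W^SO − W^NE = 318.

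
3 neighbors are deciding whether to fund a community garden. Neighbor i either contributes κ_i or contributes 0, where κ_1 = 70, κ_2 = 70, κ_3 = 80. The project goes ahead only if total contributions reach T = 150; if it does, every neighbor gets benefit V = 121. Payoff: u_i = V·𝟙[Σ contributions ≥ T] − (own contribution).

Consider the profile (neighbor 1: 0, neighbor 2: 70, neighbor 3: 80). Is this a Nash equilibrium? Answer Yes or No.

Yes

Total = 150 ≥ 150: provided.
Neighbor 1 (pledges 0, payoff 121): pledging 70 → total 220, payoff 51. No gain.
Neighbor 2 (pledges 70, payoff 51): dropping to 0 → total 80, payoff 0. No gain.
Neighbor 3 (pledges 80, payoff 41): dropping to 0 → total 70, payoff 0. No gain.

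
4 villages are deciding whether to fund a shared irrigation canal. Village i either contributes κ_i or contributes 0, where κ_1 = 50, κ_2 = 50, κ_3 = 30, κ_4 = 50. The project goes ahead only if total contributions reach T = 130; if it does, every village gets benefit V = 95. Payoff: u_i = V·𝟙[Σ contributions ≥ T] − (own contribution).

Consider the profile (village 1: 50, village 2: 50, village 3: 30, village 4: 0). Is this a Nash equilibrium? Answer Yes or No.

Yes

Total = 130 ≥ 130: provided.
Village 1 (pledges 50, payoff 45): dropping to 0 → total 80, payoff 0. No gain.
Village 2 (pledges 50, payoff 45): dropping to 0 → total 80, payoff 0. No gain.
Village 3 (pledges 30, payoff 65): dropping to 0 → total 100, payoff 0. No gain.
Village 4 (pledges 0, payoff 95): pledging 50 → total 180, payoff 45. No gain.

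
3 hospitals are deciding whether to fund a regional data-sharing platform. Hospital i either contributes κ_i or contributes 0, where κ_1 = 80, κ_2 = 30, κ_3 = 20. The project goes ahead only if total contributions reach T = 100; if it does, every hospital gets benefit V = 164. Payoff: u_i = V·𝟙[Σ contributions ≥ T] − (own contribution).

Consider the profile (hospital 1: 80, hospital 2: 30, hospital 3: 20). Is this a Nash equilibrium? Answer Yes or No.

No

Total = 130 ≥ 100: provided.
Hospital 1 (pledges 80, payoff 84): dropping to 0 → total 50, payoff 0. No gain.
Hospital 2 (pledges 30, payoff 134): dropping to 0 → total 100, payoff 164. Profitable deviation.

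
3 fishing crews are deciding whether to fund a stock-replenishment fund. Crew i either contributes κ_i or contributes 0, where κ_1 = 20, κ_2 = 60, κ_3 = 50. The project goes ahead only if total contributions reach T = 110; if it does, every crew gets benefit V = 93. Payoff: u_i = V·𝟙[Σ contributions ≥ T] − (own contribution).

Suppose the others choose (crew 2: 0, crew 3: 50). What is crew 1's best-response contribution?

0

Others' total = 50. Even contributing 20 gives 70 < 110: no benefit either way.
Best response: 0.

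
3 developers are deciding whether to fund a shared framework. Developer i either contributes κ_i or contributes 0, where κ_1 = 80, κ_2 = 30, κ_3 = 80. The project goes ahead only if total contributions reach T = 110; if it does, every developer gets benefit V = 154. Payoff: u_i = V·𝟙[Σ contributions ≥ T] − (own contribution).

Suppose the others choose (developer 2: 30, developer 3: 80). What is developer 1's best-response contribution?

Others' total = 110 ≥ 110; contributing adds cost 80 for no extra benefit.
Best response: 0.

0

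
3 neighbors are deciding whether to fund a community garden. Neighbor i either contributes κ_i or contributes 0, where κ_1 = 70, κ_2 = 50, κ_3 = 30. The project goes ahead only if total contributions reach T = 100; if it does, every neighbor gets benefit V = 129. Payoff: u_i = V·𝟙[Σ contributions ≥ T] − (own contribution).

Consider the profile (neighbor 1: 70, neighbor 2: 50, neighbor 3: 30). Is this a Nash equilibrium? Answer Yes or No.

Total = 150 ≥ 100: provided.
Neighbor 1 (pledges 70, payoff 59): dropping to 0 → total 80, payoff 0. No gain.
Neighbor 2 (pledges 50, payoff 79): dropping to 0 → total 100, payoff 129. Profitable deviation.

No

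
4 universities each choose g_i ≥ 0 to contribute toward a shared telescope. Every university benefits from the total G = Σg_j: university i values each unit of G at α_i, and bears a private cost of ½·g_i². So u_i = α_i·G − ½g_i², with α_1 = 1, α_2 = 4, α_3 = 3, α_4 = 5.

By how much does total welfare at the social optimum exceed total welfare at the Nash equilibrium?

194.5

University i's FOC: ∂u_i/∂g_i = α_i − g_i = 0, so g_i* = α_i.
NE contributions = (1, 4, 3, 5); G = 13.
W^NE = (Σα)·G − ½Σα_i² = 13² − ½·51 = 143.5.
Planner sets g_i = Σα_j = 13 for every i, so G^SO = 4·13 = 52.
W^SO = (Σα)·G^SO − ½·4·(Σα)² = (4/2)·13² = 338.
Deadweight loss = W^SO − W^NE = 194.5.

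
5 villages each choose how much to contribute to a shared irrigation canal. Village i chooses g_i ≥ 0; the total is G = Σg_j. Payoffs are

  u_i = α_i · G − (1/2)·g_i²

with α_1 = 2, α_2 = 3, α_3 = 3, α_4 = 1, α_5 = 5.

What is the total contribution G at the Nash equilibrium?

Village i's FOC: ∂u_i/∂g_i = α_i − g_i = 0, so g_i* = α_i.
NE contributions = (2, 3, 3, 1, 5); G = 14.

14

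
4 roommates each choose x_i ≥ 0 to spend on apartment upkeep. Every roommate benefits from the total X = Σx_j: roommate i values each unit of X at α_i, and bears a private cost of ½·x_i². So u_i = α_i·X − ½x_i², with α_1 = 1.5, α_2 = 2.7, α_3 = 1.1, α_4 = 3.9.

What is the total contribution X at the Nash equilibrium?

9.2

Roommate i's FOC: ∂u_i/∂x_i = α_i − x_i = 0, so x_i* = α_i.
NE contributions = (1.5, 2.7, 1.1, 3.9); X = 9.2.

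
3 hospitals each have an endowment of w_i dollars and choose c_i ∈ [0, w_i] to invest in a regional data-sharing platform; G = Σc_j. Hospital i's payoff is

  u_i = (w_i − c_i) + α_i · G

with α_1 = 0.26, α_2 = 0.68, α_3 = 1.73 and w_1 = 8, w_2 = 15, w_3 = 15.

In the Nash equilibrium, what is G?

∂u_i/∂c_i = α_i − 1, so hospital i contributes w_i if α_i > 1, else 0.
α_i > 1 for i ∈ {3}; NE contributions (0, 0, 15), G = 15.

15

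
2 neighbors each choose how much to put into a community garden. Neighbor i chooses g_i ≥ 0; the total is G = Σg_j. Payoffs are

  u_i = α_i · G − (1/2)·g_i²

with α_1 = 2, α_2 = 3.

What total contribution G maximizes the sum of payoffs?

10

Planner FOC: ∂(Σu_j)/∂g_i = (Σα_j) − g_i = 0, so g_i^SO = Σα_j = 5 for every i; G^SO = 10.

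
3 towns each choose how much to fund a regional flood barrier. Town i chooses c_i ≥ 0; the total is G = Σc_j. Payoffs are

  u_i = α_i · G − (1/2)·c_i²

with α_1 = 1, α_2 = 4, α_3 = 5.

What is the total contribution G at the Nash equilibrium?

Town i's FOC: ∂u_i/∂c_i = α_i − c_i = 0, so c_i* = α_i.
NE contributions = (1, 4, 5); G = 10.

10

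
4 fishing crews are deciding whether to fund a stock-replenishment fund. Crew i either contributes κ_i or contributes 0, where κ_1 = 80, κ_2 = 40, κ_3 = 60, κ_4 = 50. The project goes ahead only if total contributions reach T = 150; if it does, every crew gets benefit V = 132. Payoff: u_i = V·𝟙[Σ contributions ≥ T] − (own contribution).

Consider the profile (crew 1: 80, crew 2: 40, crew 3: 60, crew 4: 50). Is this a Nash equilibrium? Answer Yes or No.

Total = 230 ≥ 150: provided.
Crew 1 (pledges 80, payoff 52): dropping to 0 → total 150, payoff 132. Profitable deviation.

No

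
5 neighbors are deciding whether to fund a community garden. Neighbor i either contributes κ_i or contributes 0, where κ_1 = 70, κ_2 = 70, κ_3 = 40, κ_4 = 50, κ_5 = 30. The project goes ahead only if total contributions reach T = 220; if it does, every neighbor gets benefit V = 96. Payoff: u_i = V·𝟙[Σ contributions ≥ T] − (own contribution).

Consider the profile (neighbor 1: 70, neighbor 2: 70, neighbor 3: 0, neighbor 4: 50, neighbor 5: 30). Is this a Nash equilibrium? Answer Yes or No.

Total = 220 ≥ 220: provided.
Neighbor 1 (pledges 70, payoff 26): dropping to 0 → total 150, payoff 0. No gain.
Neighbor 2 (pledges 70, payoff 26): dropping to 0 → total 150, payoff 0. No gain.
Neighbor 3 (pledges 0, payoff 96): pledging 40 → total 260, payoff 56. No gain.
Neighbor 4 (pledges 50, payoff 46): dropping to 0 → total 170, payoff 0. No gain.
Neighbor 5 (pledges 30, payoff 66): dropping to 0 → total 190, payoff 0. No gain.

Yes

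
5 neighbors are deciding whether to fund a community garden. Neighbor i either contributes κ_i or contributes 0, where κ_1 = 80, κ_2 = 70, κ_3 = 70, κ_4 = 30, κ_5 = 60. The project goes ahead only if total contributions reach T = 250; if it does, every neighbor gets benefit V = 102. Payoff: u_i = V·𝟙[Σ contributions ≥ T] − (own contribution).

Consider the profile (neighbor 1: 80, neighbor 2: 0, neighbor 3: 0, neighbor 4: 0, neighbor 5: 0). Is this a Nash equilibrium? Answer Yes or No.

No

Total = 80 < 250: not provided.
Neighbor 1 (pledges 80, payoff -80): dropping to 0 → total 0, payoff 0. Profitable deviation.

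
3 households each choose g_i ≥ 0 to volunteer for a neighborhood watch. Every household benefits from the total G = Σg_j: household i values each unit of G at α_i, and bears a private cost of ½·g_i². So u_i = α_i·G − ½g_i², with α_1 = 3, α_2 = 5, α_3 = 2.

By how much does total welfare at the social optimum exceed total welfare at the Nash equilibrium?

Household i's FOC: ∂u_i/∂g_i = α_i − g_i = 0, so g_i* = α_i.
NE contributions = (3, 5, 2); G = 10.
W^NE = (Σα)·G − ½Σα_i² = 10² − ½·38 = 81.
Planner sets g_i = Σα_j = 10 for every i, so G^SO = 3·10 = 30.
W^SO = (Σα)·G^SO − ½·3·(Σα)² = (3/2)·10² = 150.
Deadweight loss = W^SO − W^NE = 69.

69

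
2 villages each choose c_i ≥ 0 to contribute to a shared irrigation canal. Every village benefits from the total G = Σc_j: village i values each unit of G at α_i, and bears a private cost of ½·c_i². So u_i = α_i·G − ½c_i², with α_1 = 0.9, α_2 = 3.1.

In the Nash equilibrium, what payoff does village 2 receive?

7.595

Village i's FOC: ∂u_i/∂c_i = α_i − c_i = 0, so c_i* = α_i.
NE contributions = (0.9, 3.1); G = 4.
u_2 = α_2·G − ½·(c_2)² = 3.1·4 − ½·3.1² = 7.595.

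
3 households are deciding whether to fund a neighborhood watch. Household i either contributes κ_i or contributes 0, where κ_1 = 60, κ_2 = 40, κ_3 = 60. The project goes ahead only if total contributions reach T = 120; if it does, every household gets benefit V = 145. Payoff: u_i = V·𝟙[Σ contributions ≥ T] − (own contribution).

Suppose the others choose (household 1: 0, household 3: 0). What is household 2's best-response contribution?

Others' total = 0. Even contributing 40 gives 40 < 120: no benefit either way.
Best response: 0.

0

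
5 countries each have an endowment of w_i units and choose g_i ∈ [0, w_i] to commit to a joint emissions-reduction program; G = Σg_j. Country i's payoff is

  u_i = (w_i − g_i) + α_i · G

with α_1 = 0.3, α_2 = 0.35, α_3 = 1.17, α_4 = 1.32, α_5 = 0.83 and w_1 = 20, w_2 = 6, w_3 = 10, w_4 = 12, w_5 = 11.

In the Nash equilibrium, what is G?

22

∂u_i/∂g_i = α_i − 1, so country i contributes w_i if α_i > 1, else 0.
α_i > 1 for i ∈ {3, 4}; NE contributions (0, 0, 10, 12, 0), G = 22.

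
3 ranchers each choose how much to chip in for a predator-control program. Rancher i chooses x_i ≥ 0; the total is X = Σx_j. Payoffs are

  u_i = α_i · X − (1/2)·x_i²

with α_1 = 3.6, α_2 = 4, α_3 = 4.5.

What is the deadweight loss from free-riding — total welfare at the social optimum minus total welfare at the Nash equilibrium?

97.81

Rancher i's FOC: ∂u_i/∂x_i = α_i − x_i = 0, so x_i* = α_i.
NE contributions = (3.6, 4, 4.5); X = 12.1.
W^NE = (Σα)·X − ½Σα_i² = 12.1² − ½·49.21 = 121.805.
Planner sets x_i = Σα_j = 12.1 for every i, so X^SO = 3·12.1 = 36.3.
W^SO = (Σα)·X^SO − ½·3·(Σα)² = (3/2)·12.1² = 219.615.
Deadweight loss = W^SO − W^NE = 97.81.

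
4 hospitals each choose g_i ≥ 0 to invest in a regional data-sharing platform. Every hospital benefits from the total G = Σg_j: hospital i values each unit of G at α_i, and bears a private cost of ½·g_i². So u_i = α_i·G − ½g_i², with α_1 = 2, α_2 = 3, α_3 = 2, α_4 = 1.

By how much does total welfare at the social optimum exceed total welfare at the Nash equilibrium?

73

Hospital i's FOC: ∂u_i/∂g_i = α_i − g_i = 0, so g_i* = α_i.
NE contributions = (2, 3, 2, 1); G = 8.
W^NE = (Σα)·G − ½Σα_i² = 8² − ½·18 = 55.
Planner sets g_i = Σα_j = 8 for every i, so G^SO = 4·8 = 32.
W^SO = (Σα)·G^SO − ½·4·(Σα)² = (4/2)·8² = 128.
Deadweight loss = W^SO − W^NE = 73.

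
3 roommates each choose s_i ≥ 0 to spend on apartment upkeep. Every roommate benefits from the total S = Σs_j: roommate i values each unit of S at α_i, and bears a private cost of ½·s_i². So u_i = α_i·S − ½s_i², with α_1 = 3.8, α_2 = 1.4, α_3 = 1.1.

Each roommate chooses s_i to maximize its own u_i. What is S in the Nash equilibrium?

Roommate i's FOC: ∂u_i/∂s_i = α_i − s_i = 0, so s_i* = α_i.
NE contributions = (3.8, 1.4, 1.1); S = 6.3.

6.3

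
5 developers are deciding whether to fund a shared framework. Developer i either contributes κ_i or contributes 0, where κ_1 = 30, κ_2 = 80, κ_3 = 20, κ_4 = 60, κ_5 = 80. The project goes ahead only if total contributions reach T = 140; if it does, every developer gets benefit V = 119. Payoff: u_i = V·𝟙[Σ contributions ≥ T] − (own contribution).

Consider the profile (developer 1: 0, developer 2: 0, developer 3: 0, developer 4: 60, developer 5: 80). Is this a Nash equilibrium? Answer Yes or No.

Total = 140 ≥ 140: provided.
Developer 1 (pledges 0, payoff 119): pledging 30 → total 170, payoff 89. No gain.
Developer 2 (pledges 0, payoff 119): pledging 80 → total 220, payoff 39. No gain.
Developer 3 (pledges 0, payoff 119): pledging 20 → total 160, payoff 99. No gain.
Developer 4 (pledges 60, payoff 59): dropping to 0 → total 80, payoff 0. No gain.
Developer 5 (pledges 80, payoff 39): dropping to 0 → total 60, payoff 0. No gain.

Yes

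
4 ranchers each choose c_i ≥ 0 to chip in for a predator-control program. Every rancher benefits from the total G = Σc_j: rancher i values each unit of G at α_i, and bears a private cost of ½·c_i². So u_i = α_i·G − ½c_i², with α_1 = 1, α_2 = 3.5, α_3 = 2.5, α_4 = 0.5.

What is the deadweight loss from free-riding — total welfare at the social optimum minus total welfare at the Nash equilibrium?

66.125

Rancher i's FOC: ∂u_i/∂c_i = α_i − c_i = 0, so c_i* = α_i.
NE contributions = (1, 3.5, 2.5, 0.5); G = 7.5.
W^NE = (Σα)·G − ½Σα_i² = 7.5² − ½·19.75 = 46.375.
Planner sets c_i = Σα_j = 7.5 for every i, so G^SO = 4·7.5 = 30.
W^SO = (Σα)·G^SO − ½·4·(Σα)² = (4/2)·7.5² = 112.5.
Deadweight loss = W^SO − W^NE = 66.125.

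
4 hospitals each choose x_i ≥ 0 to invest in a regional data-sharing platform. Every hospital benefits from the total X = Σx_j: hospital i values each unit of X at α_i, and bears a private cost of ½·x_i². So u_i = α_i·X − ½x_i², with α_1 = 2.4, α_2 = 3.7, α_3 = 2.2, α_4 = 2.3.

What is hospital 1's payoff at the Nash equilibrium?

22.56

Hospital i's FOC: ∂u_i/∂x_i = α_i − x_i = 0, so x_i* = α_i.
NE contributions = (2.4, 3.7, 2.2, 2.3); X = 10.6.
u_1 = α_1·X − ½·(x_1)² = 2.4·10.6 − ½·2.4² = 22.56.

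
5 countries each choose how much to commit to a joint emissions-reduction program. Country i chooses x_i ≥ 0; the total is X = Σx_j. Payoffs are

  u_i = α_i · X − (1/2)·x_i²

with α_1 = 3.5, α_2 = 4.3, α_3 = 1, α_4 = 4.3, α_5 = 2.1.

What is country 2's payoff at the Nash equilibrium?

Country i's FOC: ∂u_i/∂x_i = α_i − x_i = 0, so x_i* = α_i.
NE contributions = (3.5, 4.3, 1, 4.3, 2.1); X = 15.2.
u_2 = α_2·X − ½·(x_2)² = 4.3·15.2 − ½·4.3² = 56.115.

56.115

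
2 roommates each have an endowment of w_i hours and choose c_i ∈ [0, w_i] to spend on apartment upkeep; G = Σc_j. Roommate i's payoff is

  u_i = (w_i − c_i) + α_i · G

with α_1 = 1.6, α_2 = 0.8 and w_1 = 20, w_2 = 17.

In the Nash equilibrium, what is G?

20

∂u_i/∂c_i = α_i − 1, so roommate i contributes w_i if α_i > 1, else 0.
α_i > 1 for i ∈ {1}; NE contributions (20, 0), G = 20.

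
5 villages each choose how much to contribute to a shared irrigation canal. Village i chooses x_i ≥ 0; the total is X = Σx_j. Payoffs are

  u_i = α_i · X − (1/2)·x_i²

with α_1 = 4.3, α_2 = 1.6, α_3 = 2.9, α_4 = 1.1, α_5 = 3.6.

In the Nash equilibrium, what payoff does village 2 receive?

20.32

Village i's FOC: ∂u_i/∂x_i = α_i − x_i = 0, so x_i* = α_i.
NE contributions = (4.3, 1.6, 2.9, 1.1, 3.6); X = 13.5.
u_2 = α_2·X − ½·(x_2)² = 1.6·13.5 − ½·1.6² = 20.32.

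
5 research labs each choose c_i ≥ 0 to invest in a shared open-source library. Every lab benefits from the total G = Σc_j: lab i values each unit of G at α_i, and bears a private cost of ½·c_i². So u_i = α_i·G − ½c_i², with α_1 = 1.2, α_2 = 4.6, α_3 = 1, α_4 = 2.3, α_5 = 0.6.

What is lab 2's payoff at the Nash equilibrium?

34.04

Lab i's FOC: ∂u_i/∂c_i = α_i − c_i = 0, so c_i* = α_i.
NE contributions = (1.2, 4.6, 1, 2.3, 0.6); G = 9.7.
u_2 = α_2·G − ½·(c_2)² = 4.6·9.7 − ½·4.6² = 34.04.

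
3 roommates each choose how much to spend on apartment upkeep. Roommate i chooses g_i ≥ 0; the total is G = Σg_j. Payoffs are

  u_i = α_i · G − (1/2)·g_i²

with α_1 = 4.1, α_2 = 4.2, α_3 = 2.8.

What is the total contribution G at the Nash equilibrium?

Roommate i's FOC: ∂u_i/∂g_i = α_i − g_i = 0, so g_i* = α_i.
NE contributions = (4.1, 4.2, 2.8); G = 11.1.

11.1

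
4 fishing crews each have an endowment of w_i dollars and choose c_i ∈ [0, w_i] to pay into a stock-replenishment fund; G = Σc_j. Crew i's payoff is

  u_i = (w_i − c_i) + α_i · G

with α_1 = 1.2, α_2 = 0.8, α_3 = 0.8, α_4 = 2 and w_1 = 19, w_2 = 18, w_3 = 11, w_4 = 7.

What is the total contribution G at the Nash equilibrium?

26

∂u_i/∂c_i = α_i − 1, so crew i contributes w_i if α_i > 1, else 0.
α_i > 1 for i ∈ {1, 4}; NE contributions (19, 0, 0, 7), G = 26.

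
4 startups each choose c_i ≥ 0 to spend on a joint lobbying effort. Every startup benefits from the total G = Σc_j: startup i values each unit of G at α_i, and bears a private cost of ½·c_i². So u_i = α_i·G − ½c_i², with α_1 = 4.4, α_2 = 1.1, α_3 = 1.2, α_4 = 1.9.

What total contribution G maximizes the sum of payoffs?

Planner FOC: ∂(Σu_j)/∂c_i = (Σα_j) − c_i = 0, so c_i^SO = Σα_j = 8.6 for every i; G^SO = 34.4.

34.4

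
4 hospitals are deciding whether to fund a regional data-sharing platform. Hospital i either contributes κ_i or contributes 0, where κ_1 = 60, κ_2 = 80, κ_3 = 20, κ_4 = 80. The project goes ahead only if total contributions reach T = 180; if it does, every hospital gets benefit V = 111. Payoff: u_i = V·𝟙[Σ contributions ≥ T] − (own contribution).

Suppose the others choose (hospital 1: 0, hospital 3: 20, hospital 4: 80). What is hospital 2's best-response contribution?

Others' total = 100. Contributing 80 brings total to 180 ≥ 180: gain V − κ_2 = 31.
Best response: 80.

80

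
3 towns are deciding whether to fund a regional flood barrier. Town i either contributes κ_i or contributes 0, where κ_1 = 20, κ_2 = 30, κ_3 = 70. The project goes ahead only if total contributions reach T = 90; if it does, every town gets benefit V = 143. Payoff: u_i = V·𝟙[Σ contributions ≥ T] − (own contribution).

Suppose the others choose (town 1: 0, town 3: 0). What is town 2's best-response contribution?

0

Others' total = 0. Even contributing 30 gives 30 < 90: no benefit either way.
Best response: 0.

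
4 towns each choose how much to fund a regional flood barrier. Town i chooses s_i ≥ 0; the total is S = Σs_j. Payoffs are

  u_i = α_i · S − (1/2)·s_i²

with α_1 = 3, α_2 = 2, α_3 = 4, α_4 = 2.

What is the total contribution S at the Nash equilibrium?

Town i's FOC: ∂u_i/∂s_i = α_i − s_i = 0, so s_i* = α_i.
NE contributions = (3, 2, 4, 2); S = 11.

11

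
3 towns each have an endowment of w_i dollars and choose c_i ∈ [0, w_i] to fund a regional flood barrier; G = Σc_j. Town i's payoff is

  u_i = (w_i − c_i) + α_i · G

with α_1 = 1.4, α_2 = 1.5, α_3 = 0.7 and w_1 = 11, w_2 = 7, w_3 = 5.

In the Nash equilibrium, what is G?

18

∂u_i/∂c_i = α_i − 1, so town i contributes w_i if α_i > 1, else 0.
α_i > 1 for i ∈ {1, 2}; NE contributions (11, 7, 0), G = 18.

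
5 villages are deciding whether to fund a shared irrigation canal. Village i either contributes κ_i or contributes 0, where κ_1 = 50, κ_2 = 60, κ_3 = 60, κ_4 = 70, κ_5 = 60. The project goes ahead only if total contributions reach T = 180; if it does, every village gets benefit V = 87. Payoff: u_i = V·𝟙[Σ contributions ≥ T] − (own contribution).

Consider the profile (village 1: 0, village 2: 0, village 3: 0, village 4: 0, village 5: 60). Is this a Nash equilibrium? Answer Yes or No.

No

Total = 60 < 180: not provided.
Village 1 (pledges 0, payoff 0): pledging 50 → total 110, payoff -50. No gain.
Village 2 (pledges 0, payoff 0): pledging 60 → total 120, payoff -60. No gain.
Village 3 (pledges 0, payoff 0): pledging 60 → total 120, payoff -60. No gain.
Village 4 (pledges 0, payoff 0): pledging 70 → total 130, payoff -70. No gain.
Village 5 (pledges 60, payoff -60): dropping to 0 → total 0, payoff 0. Profitable deviation.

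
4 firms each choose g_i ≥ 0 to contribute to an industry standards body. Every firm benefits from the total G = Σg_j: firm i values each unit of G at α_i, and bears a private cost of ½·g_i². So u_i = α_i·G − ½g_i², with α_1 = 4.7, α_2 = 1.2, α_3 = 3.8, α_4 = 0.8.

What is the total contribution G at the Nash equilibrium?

Firm i's FOC: ∂u_i/∂g_i = α_i − g_i = 0, so g_i* = α_i.
NE contributions = (4.7, 1.2, 3.8, 0.8); G = 10.5.

10.5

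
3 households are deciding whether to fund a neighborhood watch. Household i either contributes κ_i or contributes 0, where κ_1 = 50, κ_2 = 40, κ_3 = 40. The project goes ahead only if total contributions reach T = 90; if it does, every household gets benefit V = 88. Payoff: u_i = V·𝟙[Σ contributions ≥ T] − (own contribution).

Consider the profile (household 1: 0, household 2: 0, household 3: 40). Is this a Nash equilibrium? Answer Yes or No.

No

Total = 40 < 90: not provided.
Household 1 (pledges 0, payoff 0): pledging 50 → total 90, payoff 38. Profitable deviation.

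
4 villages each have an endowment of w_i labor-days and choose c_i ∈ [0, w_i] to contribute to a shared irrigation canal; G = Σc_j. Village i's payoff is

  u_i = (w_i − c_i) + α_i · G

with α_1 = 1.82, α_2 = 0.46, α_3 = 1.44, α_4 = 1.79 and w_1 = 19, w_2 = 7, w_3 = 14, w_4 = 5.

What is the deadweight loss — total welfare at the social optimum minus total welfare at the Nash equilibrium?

31.57

∂u_i/∂c_i = α_i − 1, so village i contributes w_i if α_i > 1, else 0.
α_i > 1 for i ∈ {1, 3, 4}; NE contributions (19, 0, 14, 5), G = 38.
W^NE = Σw_i − G^NE + (Σα_i)·G^NE = 45 + 4.51·38 = 216.38.
Planner: ∂(Σu_j)/∂c_i = Σα_j − 1 = 4.51 > 0, so everyone contributes w_i; G^SO = 45, W^SO = 45 + 4.51·45 = 247.95.
Deadweight loss = 31.57.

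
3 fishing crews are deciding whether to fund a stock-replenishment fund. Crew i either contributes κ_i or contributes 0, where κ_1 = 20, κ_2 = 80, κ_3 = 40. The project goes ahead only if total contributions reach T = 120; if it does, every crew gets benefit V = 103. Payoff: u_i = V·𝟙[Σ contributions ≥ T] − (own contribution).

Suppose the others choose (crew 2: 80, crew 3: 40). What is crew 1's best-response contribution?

0

Others' total = 120 ≥ 120; contributing adds cost 20 for no extra benefit.
Best response: 0.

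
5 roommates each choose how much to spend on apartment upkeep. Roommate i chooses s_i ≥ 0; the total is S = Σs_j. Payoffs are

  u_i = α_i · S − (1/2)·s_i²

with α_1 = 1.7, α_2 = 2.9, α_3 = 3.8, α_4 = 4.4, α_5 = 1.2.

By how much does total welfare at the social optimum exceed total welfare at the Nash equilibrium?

Roommate i's FOC: ∂u_i/∂s_i = α_i − s_i = 0, so s_i* = α_i.
NE contributions = (1.7, 2.9, 3.8, 4.4, 1.2); S = 14.
W^NE = (Σα)·S − ½Σα_i² = 14² − ½·46.54 = 172.73.
Planner sets s_i = Σα_j = 14 for every i, so S^SO = 5·14 = 70.
W^SO = (Σα)·S^SO − ½·5·(Σα)² = (5/2)·14² = 490.
Deadweight loss = W^SO − W^NE = 317.27.

317.27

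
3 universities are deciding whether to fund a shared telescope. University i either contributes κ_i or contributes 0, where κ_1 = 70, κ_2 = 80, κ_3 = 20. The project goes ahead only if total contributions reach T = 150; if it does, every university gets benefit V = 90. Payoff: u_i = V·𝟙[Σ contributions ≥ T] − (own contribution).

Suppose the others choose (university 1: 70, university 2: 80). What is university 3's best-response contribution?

Others' total = 150 ≥ 150; contributing adds cost 20 for no extra benefit.
Best response: 0.

0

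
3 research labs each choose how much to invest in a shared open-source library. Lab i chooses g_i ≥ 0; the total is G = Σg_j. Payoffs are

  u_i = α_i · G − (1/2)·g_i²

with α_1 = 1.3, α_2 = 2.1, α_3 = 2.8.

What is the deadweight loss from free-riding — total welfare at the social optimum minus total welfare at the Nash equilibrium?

Lab i's FOC: ∂u_i/∂g_i = α_i − g_i = 0, so g_i* = α_i.
NE contributions = (1.3, 2.1, 2.8); G = 6.2.
W^NE = (Σα)·G − ½Σα_i² = 6.2² − ½·13.94 = 31.47.
Planner sets g_i = Σα_j = 6.2 for every i, so G^SO = 3·6.2 = 18.6.
W^SO = (Σα)·G^SO − ½·3·(Σα)² = (3/2)·6.2² = 57.66.
Deadweight loss = W^SO − W^NE = 26.19.

26.19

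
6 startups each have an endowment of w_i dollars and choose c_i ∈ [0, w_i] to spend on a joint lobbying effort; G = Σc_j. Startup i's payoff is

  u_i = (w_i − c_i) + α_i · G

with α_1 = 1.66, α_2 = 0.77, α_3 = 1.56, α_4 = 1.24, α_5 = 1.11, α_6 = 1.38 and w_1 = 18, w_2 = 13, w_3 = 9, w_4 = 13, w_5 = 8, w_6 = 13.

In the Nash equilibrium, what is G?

∂u_i/∂c_i = α_i − 1, so startup i contributes w_i if α_i > 1, else 0.
α_i > 1 for i ∈ {1, 3, 4, 5, 6}; NE contributions (18, 0, 9, 13, 8, 13), G = 61.

61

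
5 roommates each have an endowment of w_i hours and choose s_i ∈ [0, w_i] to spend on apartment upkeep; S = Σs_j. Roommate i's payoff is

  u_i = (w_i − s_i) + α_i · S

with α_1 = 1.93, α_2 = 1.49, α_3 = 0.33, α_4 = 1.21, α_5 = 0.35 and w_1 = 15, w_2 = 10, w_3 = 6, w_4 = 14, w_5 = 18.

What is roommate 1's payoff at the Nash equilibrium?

75.27

∂u_i/∂s_i = α_i − 1, so roommate i contributes w_i if α_i > 1, else 0.
α_i > 1 for i ∈ {1, 2, 4}; NE contributions (15, 10, 0, 14, 0), S = 39.
u_1 = (15 − 15) + 1.93·39 = 75.27.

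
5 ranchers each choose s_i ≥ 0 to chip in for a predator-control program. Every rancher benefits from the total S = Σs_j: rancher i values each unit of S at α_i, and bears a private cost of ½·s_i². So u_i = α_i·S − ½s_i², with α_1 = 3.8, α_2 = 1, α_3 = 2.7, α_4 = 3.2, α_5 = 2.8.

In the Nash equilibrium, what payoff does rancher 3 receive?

Rancher i's FOC: ∂u_i/∂s_i = α_i − s_i = 0, so s_i* = α_i.
NE contributions = (3.8, 1, 2.7, 3.2, 2.8); S = 13.5.
u_3 = α_3·S − ½·(s_3)² = 2.7·13.5 − ½·2.7² = 32.805.

32.805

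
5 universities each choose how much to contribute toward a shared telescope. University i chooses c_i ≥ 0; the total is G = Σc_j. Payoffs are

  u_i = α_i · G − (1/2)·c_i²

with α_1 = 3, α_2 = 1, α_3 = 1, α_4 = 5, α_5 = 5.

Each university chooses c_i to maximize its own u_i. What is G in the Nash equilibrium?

15

University i's FOC: ∂u_i/∂c_i = α_i − c_i = 0, so c_i* = α_i.
NE contributions = (3, 1, 1, 5, 5); G = 15.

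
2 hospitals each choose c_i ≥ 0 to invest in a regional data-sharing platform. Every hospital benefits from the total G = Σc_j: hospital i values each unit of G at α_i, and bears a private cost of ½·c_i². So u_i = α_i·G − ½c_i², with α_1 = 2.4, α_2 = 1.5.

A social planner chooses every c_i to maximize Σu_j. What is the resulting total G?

7.8

Planner FOC: ∂(Σu_j)/∂c_i = (Σα_j) − c_i = 0, so c_i^SO = Σα_j = 3.9 for every i; G^SO = 7.8.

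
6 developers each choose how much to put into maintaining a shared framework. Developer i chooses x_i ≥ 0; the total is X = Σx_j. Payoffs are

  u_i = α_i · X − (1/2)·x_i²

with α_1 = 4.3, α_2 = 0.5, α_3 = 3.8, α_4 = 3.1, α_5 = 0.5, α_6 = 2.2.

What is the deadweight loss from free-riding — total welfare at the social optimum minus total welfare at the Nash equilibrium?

438.66

Developer i's FOC: ∂u_i/∂x_i = α_i − x_i = 0, so x_i* = α_i.
NE contributions = (4.3, 0.5, 3.8, 3.1, 0.5, 2.2); X = 14.4.
W^NE = (Σα)·X − ½Σα_i² = 14.4² − ½·47.88 = 183.42.
Planner sets x_i = Σα_j = 14.4 for every i, so X^SO = 6·14.4 = 86.4.
W^SO = (Σα)·X^SO − ½·6·(Σα)² = (6/2)·14.4² = 622.08.
Deadweight loss = W^SO − W^NE = 438.66.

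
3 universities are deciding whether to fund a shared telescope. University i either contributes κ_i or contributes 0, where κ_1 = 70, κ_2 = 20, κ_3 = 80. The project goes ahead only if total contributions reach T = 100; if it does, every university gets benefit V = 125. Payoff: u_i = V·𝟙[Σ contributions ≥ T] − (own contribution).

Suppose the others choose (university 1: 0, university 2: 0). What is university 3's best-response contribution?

Others' total = 0. Even contributing 80 gives 80 < 100: no benefit either way.
Best response: 0.

0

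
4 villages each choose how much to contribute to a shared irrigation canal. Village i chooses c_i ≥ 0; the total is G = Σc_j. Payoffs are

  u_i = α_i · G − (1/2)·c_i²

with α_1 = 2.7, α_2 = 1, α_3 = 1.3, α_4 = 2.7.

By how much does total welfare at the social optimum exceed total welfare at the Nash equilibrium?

Village i's FOC: ∂u_i/∂c_i = α_i − c_i = 0, so c_i* = α_i.
NE contributions = (2.7, 1, 1.3, 2.7); G = 7.7.
W^NE = (Σα)·G − ½Σα_i² = 7.7² − ½·17.27 = 50.655.
Planner sets c_i = Σα_j = 7.7 for every i, so G^SO = 4·7.7 = 30.8.
W^SO = (Σα)·G^SO − ½·4·(Σα)² = (4/2)·7.7² = 118.58.
Deadweight loss = W^SO − W^NE = 67.925.

67.925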